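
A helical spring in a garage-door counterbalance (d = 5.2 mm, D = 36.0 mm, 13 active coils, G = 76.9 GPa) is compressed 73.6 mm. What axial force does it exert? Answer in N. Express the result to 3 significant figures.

853 N

k = Gd⁴/(8D³N_a) = (76.9×10³)(5.2⁴)/(8·36.0³·13) = 11.588 N/mm
F = k·δ = 11.588 × 73.6 = 852.86 N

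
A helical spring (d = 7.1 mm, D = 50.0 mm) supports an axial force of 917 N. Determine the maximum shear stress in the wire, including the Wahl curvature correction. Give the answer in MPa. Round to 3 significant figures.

395 MPa

Spring index C = D/d = 50.0/7.1 = 7.0423
K_W = (4C−1)/(4C−4) + 0.615/C = 27.169/24.169 + 0.0873 = 1.2115
τ₀ = 8FD/(πd³) = 8·917·50.0/(π·7.1³) = 366800/1124.4 = 326.22 MPa
τ_max = K·τ₀ = 1.2115 × 326.22 = 395.2 MPa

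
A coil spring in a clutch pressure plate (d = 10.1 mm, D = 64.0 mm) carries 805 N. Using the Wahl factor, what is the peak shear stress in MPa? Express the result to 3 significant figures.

158 MPa

Spring index C = D/d = 64.0/10.1 = 6.3366
K_W = (4C−1)/(4C−4) + 0.615/C = 24.347/21.347 + 0.0971 = 1.2376
τ₀ = 8FD/(πd³) = 8·805·64.0/(π·10.1³) = 412160/3236.8 = 127.34 MPa
τ_max = K·τ₀ = 1.2376 × 127.34 = 157.59 MPa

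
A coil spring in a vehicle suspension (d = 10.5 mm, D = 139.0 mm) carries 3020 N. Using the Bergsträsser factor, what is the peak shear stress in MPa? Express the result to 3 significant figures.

1020 MPa

Spring index C = D/d = 139.0/10.5 = 13.2381
K_B = (4C+2)/(4C−3) = 54.952/49.952 = 1.1001
τ₀ = 8FD/(πd³) = 8·3020·139.0/(π·10.5³) = 3.35824e+06/3636.8 = 923.41 MPa
τ_max = K·τ₀ = 1.1001 × 923.41 = 1015.8 MPa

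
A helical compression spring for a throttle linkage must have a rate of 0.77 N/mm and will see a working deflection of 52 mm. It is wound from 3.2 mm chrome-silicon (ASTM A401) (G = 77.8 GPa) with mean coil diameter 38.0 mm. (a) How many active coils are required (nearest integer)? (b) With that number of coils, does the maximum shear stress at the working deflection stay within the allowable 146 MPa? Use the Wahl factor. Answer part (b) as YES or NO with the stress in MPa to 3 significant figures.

N_a = Gd⁴/(8D³k) = (77.8×10³)(3.2⁴)/(8·38.0³·0.77) = 24.14 → N_a = 24
Actual rate k = Gd⁴/(8D³·24) = 0.77433 N/mm
Working load F = kδ = 0.77433·52 = 40.265 N
C = 38.0/3.2 = 11.8750; K_W = (4C−1)/(4C−4)+0.615/C = 1.1208
τ_max = K_W·8FD/(πd³) = 1.1208·118.91 = 133.26 MPa
τ_max ≤ 146 MPa → acceptable

(a) 24 coils; (b) YES, τ_max = 133 MPa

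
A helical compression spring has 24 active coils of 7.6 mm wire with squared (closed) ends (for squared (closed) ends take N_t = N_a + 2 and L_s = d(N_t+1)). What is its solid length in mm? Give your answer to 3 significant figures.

205 mm

squared (closed) ends: N_t = N_a + 2 = 24 + 2 = 26
L_s = d·(N_t+1) = 7.6 × 27 = 205.2 mm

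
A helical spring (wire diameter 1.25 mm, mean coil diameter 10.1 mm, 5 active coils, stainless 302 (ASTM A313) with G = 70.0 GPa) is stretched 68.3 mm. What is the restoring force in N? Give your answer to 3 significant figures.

283 N

k = Gd⁴/(8D³N_a) = (70.0×10³)(1.25⁴)/(8·10.1³·5) = 4.1468 N/mm
F = k·δ = 4.1468 × 68.3 = 283.23 N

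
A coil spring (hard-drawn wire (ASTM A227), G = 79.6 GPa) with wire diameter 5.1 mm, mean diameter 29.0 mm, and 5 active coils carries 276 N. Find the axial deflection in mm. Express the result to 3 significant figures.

5.00 mm

k = Gd⁴/(8D³N_a) = (79.6×10³)(5.1⁴)/(8·29.0³·5) = 55.2 N/mm
δ = F/k = 276 / 55.2 = 5 mm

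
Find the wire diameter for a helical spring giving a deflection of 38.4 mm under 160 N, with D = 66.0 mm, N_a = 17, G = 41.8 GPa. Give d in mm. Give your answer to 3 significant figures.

Required rate k = F/δ = 160/38.4 = 4.1667 N/mm
d = (8D³N_a·k / G)^(1/4) = (8·66.0³·17·4.1667 / (41.8×10³))^0.25
  = (3897.5)^0.25 = 7.9012 mm

7.90 mm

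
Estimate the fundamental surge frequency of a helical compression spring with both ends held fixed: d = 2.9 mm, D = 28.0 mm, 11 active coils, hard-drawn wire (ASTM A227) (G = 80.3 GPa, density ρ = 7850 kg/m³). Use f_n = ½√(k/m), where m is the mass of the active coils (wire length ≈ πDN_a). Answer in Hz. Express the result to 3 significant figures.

121 Hz

k = Gd⁴/(8D³N_a) = (80.3×10³)(2.9⁴)/(8·28.0³·11) = 2.94 N/mm = 2940 N/m
Wire length L = πDN_a = π·28.0·11 = 967.61 mm
m = ρ·(πd²/4)·L = 7850 × 6.6052×10⁻⁶ m² × 0.96761 m = 0.050171 kg
f_n = ½√(k/m) = 0.5·√(2940/0.050171) = 0.5·√(58600) = 121.04 Hz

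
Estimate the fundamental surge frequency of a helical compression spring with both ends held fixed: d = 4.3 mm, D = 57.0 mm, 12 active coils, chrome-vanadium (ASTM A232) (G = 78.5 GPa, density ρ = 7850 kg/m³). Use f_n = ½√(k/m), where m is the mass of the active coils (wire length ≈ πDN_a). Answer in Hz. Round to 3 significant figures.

39.3 Hz

k = Gd⁴/(8D³N_a) = (78.5×10³)(4.3⁴)/(8·57.0³·12) = 1.5096 N/mm = 1509.6 N/m
Wire length L = πDN_a = π·57.0·12 = 2148.8 mm
m = ρ·(πd²/4)·L = 7850 × 14.522×10⁻⁶ m² × 2.1488 m = 0.24496 kg
f_n = ½√(k/m) = 0.5·√(1509.6/0.24496) = 0.5·√(6162.3) = 39.25 Hz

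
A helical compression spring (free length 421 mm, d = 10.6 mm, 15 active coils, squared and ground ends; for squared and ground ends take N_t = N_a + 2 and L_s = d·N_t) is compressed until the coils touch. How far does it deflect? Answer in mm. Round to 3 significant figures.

N_t = 17; L_s = 10.6·17 = 180.2 mm
δ_solid = L₀ − L_s = 421 − 180.2 = 240.8 mm

241 mm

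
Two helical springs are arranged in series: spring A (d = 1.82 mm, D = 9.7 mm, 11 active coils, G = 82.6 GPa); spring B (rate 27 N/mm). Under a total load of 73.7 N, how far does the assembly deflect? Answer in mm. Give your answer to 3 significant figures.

9.26 mm

k_A = Gd⁴/(8D³N_a) = (82.6×10³)(1.82⁴)/(8·9.7³·11) = 11.284 N/mm
Series: 1/k_eq = 1/11.284 + 1/27 = 0.12566; k_eq = 7.9582 N/mm
δ = F/k_eq = 73.7/7.9582 = 9.2609 mm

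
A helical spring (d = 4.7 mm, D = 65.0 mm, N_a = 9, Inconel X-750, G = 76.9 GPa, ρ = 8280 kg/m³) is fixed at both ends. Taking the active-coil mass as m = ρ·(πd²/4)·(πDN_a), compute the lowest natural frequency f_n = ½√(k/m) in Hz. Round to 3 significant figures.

42.4 Hz

k = Gd⁴/(8D³N_a) = (76.9×10³)(4.7⁴)/(8·65.0³·9) = 1.8978 N/mm = 1897.8 N/m
Wire length L = πDN_a = π·65.0·9 = 1837.8 mm
m = ρ·(πd²/4)·L = 8280 × 17.349×10⁻⁶ m² × 1.8378 m = 0.26401 kg
f_n = ½√(k/m) = 0.5·√(1897.8/0.26401) = 0.5·√(7188.3) = 42.392 Hz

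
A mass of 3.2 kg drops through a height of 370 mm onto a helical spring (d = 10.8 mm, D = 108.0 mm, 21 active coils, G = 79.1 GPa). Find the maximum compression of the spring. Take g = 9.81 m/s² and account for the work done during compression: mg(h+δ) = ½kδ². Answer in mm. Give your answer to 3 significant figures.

k = Gd⁴/(8D³N_a) = (79.1×10³)(10.8⁴)/(8·108.0³·21) = 5.085 N/mm
W = mg = 3.2 × 9.81 = 31.392 N
½kδ² − Wδ − Wh = 0 → δ = (W + √(W² + 2kWh))/k
δ = (31.392 + √(985.46 + 118125))/5.085 = (31.392 + 345.12)/5.085 = 74.044 mm

74.0 mm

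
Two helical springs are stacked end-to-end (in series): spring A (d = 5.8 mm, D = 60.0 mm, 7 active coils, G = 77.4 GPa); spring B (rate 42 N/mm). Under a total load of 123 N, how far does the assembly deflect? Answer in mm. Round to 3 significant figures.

k_A = Gd⁴/(8D³N_a) = (77.4×10³)(5.8⁴)/(8·60.0³·7) = 7.2412 N/mm
Series: 1/k_eq = 1/7.2412 + 1/42 = 0.16191; k_eq = 6.1763 N/mm
δ = F/k_eq = 123/6.1763 = 19.915 mm

19.9 mm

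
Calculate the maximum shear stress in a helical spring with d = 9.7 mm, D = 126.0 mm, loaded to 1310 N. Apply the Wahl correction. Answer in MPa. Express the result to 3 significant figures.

Spring index C = D/d = 126.0/9.7 = 12.9897
K_W = (4C−1)/(4C−4) + 0.615/C = 50.959/47.959 + 0.0473 = 1.1099
τ₀ = 8FD/(πd³) = 8·1310·126.0/(π·9.7³) = 1.32048e+06/2867.2 = 460.54 MPa
τ_max = K·τ₀ = 1.1099 × 460.54 = 511.15 MPa

511 MPa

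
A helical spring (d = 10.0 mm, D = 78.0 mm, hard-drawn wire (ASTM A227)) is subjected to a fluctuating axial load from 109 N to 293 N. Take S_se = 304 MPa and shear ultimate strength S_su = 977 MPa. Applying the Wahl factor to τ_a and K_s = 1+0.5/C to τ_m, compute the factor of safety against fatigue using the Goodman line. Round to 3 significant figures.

8.70

C = D/d = 78.0/10.0 = 7.8000; K_W = (4C−1)/(4C−4)+0.615/C = 1.1891; K_s = 1+0.5/C = 1.0641
F_a = (F_max−F_min)/2 = 92 N; F_m = (F_max+F_min)/2 = 201 N
τ_a = K_W·8F_aD/(πd³) = 1.1891 × 18.274 = 21.73 MPa
τ_m = K_s·8F_mD/(πd³) = 1.0641 × 39.924 = 42.483 MPa
Goodman: 1/n_f = τ_a/S_se + τ_m/S_su = 21.73/304 + 42.483/977 = 0.07148 + 0.04348 = 0.11496
n_f = 1/0.11496 = 8.698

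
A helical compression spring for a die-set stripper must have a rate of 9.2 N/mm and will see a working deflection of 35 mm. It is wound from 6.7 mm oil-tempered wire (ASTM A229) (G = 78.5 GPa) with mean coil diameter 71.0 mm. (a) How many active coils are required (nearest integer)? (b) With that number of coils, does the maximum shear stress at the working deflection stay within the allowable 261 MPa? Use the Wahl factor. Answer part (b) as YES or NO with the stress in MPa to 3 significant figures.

(a) 6 coils; (b) YES, τ_max = 220 MPa

N_a = Gd⁴/(8D³k) = (78.5×10³)(6.7⁴)/(8·71.0³·9.2) = 6.005 → N_a = 6
Actual rate k = Gd⁴/(8D³·6) = 9.2077 N/mm
Working load F = kδ = 9.2077·35 = 322.27 N
C = 71.0/6.7 = 10.5970; K_W = (4C−1)/(4C−4)+0.615/C = 1.1362
τ_max = K_W·8FD/(πd³) = 1.1362·193.73 = 220.11 MPa
τ_max ≤ 261 MPa → acceptable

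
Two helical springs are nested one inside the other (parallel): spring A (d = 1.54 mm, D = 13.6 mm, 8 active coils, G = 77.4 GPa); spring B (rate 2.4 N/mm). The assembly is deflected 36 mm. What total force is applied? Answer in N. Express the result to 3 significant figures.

184 N

k_A = Gd⁴/(8D³N_a) = (77.4×10³)(1.54⁴)/(8·13.6³·8) = 2.7041 N/mm
Parallel: k_eq = 2.7041 + 2.4 = 5.1041 N/mm
F = k_eq·δ = 5.1041·36 = 183.75 N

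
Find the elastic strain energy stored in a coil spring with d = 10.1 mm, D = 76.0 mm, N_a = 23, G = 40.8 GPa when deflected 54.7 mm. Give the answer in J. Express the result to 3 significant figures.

7.86 J

k = Gd⁴/(8D³N_a) = (40.8×10³)(10.1⁴)/(8·76.0³·23) = 5.2564 N/mm
U = ½kδ² = 0.5 × 5.2564 × 54.7² = 7863.8 N·mm = 7.8638 J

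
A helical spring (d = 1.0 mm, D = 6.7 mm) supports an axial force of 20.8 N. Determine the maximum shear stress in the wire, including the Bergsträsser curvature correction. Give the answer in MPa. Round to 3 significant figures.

429 MPa

Spring index C = D/d = 6.7/1.0 = 6.7000
K_B = (4C+2)/(4C−3) = 28.800/23.800 = 1.2101
τ₀ = 8FD/(πd³) = 8·20.8·6.7/(π·1.0³) = 1114.88/3.1416 = 354.88 MPa
τ_max = K·τ₀ = 1.2101 × 354.88 = 429.43 MPa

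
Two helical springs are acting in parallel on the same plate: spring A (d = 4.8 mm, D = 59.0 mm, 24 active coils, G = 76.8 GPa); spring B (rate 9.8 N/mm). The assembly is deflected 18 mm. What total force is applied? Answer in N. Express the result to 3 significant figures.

k_A = Gd⁴/(8D³N_a) = (76.8×10³)(4.8⁴)/(8·59.0³·24) = 1.0339 N/mm
Parallel: k_eq = 1.0339 + 9.8 = 10.834 N/mm
F = k_eq·δ = 10.834·18 = 195.01 N

195 N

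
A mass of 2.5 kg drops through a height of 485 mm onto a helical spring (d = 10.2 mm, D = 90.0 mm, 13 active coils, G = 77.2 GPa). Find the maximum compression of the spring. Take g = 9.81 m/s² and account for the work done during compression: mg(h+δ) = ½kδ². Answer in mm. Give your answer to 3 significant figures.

48.7 mm

k = Gd⁴/(8D³N_a) = (77.2×10³)(10.2⁴)/(8·90.0³·13) = 11.022 N/mm
W = mg = 2.5 × 9.81 = 24.525 N
½kδ² − Wδ − Wh = 0 → δ = (W + √(W² + 2kWh))/k
δ = (24.525 + √(601.48 + 262203))/11.022 = (24.525 + 512.64)/11.022 = 48.737 mm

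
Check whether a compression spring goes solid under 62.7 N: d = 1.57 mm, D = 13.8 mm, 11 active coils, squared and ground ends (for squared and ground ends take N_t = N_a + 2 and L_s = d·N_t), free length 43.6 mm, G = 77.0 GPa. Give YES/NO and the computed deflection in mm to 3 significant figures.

YES, δ = 31.0 mm

k = Gd⁴/(8D³N_a) = (77.0×10³)(1.57⁴)/(8·13.8³·11) = 2.0229 N/mm
N_t = 13; L_s = 1.57·13 = 20.41 mm; δ_solid = L₀ − L_s = 43.6 − 20.41 = 23.19 mm
δ = F/k = 62.7/2.0229 = 30.995 mm
δ ≥ δ_solid → spring goes solid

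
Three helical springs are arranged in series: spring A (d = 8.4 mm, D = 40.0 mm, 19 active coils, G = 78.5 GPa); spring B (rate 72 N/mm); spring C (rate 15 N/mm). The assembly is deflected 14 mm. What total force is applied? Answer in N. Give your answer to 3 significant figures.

k_A = Gd⁴/(8D³N_a) = (78.5×10³)(8.4⁴)/(8·40.0³·19) = 40.176 N/mm
Series: 1/k_eq = 1/40.176 + 1/72 + 1/15 = 0.10545; k_eq = 9.4835 N/mm
F = k_eq·δ = 9.4835·14 = 132.77 N

133 N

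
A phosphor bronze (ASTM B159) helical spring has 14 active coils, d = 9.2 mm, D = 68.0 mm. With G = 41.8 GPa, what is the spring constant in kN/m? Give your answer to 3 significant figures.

k = Gd⁴/(8D³N_a) = (41.8×10³ × 9.2⁴) / (8 × 68.0³ × 14)
  = 2.99452e+08 / 3.52164e+07 = 8.5032 N/mm

8.50 kN/m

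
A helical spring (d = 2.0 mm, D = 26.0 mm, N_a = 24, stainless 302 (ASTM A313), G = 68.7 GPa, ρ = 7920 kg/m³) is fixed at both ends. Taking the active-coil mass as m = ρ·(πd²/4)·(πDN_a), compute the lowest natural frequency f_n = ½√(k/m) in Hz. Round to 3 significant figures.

k = Gd⁴/(8D³N_a) = (68.7×10³)(2.0⁴)/(8·26.0³·24) = 0.32573 N/mm = 325.73 N/m
Wire length L = πDN_a = π·26.0·24 = 1960.4 mm
m = ρ·(πd²/4)·L = 7920 × 3.1416×10⁻⁶ m² × 1.9604 m = 0.048776 kg
f_n = ½√(k/m) = 0.5·√(325.73/0.048776) = 0.5·√(6678) = 40.859 Hz

40.9 Hz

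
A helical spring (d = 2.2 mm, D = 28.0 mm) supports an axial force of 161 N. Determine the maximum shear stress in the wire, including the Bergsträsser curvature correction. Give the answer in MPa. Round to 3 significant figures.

1190 MPa

Spring index C = D/d = 28.0/2.2 = 12.7273
K_B = (4C+2)/(4C−3) = 52.909/47.909 = 1.1044
τ₀ = 8FD/(πd³) = 8·161·28.0/(π·2.2³) = 36064/33.452 = 1078.1 MPa
τ_max = K·τ₀ = 1.1044 × 1078.1 = 1190.6 MPa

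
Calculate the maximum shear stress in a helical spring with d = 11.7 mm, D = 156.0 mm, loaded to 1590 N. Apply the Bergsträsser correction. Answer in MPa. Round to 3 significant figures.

Spring index C = D/d = 156.0/11.7 = 13.3333
K_B = (4C+2)/(4C−3) = 55.333/50.333 = 1.0993
τ₀ = 8FD/(πd³) = 8·1590·156.0/(π·11.7³) = 1.98432e+06/5031.6 = 394.37 MPa
τ_max = K·τ₀ = 1.0993 × 394.37 = 433.55 MPa

434 MPa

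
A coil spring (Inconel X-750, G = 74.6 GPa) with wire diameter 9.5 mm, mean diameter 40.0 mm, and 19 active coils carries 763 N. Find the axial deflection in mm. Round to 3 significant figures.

k = Gd⁴/(8D³N_a) = (74.6×10³)(9.5⁴)/(8·40.0³·19) = 62.461 N/mm
δ = F/k = 763 / 62.461 = 12.216 mm

12.2 mm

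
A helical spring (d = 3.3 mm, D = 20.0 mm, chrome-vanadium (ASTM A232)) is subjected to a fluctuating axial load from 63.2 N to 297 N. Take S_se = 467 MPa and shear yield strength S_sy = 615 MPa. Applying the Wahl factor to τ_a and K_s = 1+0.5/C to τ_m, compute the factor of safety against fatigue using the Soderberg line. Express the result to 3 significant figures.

1.12

C = D/d = 20.0/3.3 = 6.0606; K_W = (4C−1)/(4C−4)+0.615/C = 1.2497; K_s = 1+0.5/C = 1.0825
F_a = (F_max−F_min)/2 = 116.9 N; F_m = (F_max+F_min)/2 = 180.1 N
τ_a = K_W·8F_aD/(πd³) = 1.2497 × 165.67 = 207.03 MPa
τ_m = K_s·8F_mD/(πd³) = 1.0825 × 255.24 = 276.29 MPa
Soderberg: 1/n_f = τ_a/S_se + τ_m/S_sy = 207.03/467 + 276.29/615 = 0.44333 + 0.44926 = 0.89258
n_f = 1/0.89258 = 1.12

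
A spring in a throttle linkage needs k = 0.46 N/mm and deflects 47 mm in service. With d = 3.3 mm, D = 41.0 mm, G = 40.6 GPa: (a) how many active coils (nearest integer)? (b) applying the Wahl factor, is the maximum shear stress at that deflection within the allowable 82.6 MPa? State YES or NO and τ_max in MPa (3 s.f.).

N_a = Gd⁴/(8D³k) = (40.6×10³)(3.3⁴)/(8·41.0³·0.46) = 18.98 → N_a = 19
Actual rate k = Gd⁴/(8D³·19) = 0.45961 N/mm
Working load F = kδ = 0.45961·47 = 21.602 N
C = 41.0/3.3 = 12.4242; K_W = (4C−1)/(4C−4)+0.615/C = 1.1151
τ_max = K_W·8FD/(πd³) = 1.1151·62.758 = 69.984 MPa
τ_max ≤ 82.6 MPa → acceptable

(a) 19 coils; (b) YES, τ_max = 70.0 MPa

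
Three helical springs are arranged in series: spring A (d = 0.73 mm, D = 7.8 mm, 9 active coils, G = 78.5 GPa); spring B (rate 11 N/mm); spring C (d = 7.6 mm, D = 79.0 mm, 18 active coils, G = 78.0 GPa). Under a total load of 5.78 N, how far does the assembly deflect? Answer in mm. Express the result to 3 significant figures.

k_A = Gd⁴/(8D³N_a) = (78.5×10³)(0.73⁴)/(8·7.8³·9) = 0.65245 N/mm
k_C = Gd⁴/(8D³N_a) = (78.0×10³)(7.6⁴)/(8·79.0³·18) = 3.6653 N/mm
Series: 1/k_eq = 1/0.65245 + 1/11 + 1/3.6653 = 1.8964; k_eq = 0.52731 N/mm
δ = F/k_eq = 5.78/0.52731 = 10.961 mm

11.0 mm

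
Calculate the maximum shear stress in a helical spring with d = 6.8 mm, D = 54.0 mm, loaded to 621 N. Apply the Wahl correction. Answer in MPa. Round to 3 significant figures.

322 MPa

Spring index C = D/d = 54.0/6.8 = 7.9412
K_W = (4C−1)/(4C−4) + 0.615/C = 30.765/27.765 + 0.0774 = 1.1855
τ₀ = 8FD/(πd³) = 8·621·54.0/(π·6.8³) = 268272/987.82 = 271.58 MPa
τ_max = K·τ₀ = 1.1855 × 271.58 = 321.96 MPa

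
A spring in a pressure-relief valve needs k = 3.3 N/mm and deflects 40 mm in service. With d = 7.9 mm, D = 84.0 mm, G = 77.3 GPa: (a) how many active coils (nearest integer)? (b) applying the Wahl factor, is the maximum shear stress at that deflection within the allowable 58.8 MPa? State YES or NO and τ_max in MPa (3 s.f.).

(a) 19 coils; (b) NO, τ_max = 65.9 MPa

N_a = Gd⁴/(8D³k) = (77.3×10³)(7.9⁴)/(8·84.0³·3.3) = 19.24 → N_a = 19
Actual rate k = Gd⁴/(8D³·19) = 3.342 N/mm
Working load F = kδ = 3.342·40 = 133.68 N
C = 84.0/7.9 = 10.6329; K_W = (4C−1)/(4C−4)+0.615/C = 1.1357
τ_max = K_W·8FD/(πd³) = 1.1357·57.997 = 65.867 MPa
τ_max > 58.8 MPa → exceeds allowable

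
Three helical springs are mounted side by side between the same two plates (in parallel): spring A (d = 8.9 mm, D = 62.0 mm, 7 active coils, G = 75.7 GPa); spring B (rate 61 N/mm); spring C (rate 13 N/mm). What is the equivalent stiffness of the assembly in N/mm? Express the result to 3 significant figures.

k_A = Gd⁴/(8D³N_a) = (75.7×10³)(8.9⁴)/(8·62.0³·7) = 35.587 N/mm
Parallel: k_eq = 35.587 + 61 + 13 = 109.59 N/mm

110 N/mm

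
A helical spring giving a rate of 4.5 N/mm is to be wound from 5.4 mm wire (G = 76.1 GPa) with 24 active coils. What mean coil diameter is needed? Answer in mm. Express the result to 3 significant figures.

D = (Gd⁴/(8N_a·k))^(1/3) = (76.1×10³·5.4⁴/(8·24·4.5))^(1/3)
  = (74893.8)^(1/3) = 42.1517 mm

42.2 mm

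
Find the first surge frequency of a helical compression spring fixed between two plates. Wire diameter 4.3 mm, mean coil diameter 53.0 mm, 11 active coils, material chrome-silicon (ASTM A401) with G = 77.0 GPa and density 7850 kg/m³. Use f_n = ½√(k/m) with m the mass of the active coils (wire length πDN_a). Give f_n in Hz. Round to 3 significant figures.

49.1 Hz

k = Gd⁴/(8D³N_a) = (77.0×10³)(4.3⁴)/(8·53.0³·11) = 2.0093 N/mm = 2009.3 N/m
Wire length L = πDN_a = π·53.0·11 = 1831.5 mm
m = ρ·(πd²/4)·L = 7850 × 14.522×10⁻⁶ m² × 1.8315 m = 0.20879 kg
f_n = ½√(k/m) = 0.5·√(2009.3/0.20879) = 0.5·√(9623.6) = 49.05 Hz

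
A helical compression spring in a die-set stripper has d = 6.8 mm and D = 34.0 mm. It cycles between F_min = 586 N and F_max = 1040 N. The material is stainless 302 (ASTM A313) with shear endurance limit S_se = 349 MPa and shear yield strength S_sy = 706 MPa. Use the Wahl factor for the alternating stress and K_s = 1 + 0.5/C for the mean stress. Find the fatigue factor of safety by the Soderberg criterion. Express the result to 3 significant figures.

1.71

C = D/d = 34.0/6.8 = 5.0000; K_W = (4C−1)/(4C−4)+0.615/C = 1.3105; K_s = 1+0.5/C = 1.1000
F_a = (F_max−F_min)/2 = 227 N; F_m = (F_max+F_min)/2 = 813 N
τ_a = K_W·8F_aD/(πd³) = 1.3105 × 62.505 = 81.913 MPa
τ_m = K_s·8F_mD/(πd³) = 1.1000 × 223.86 = 246.25 MPa
Soderberg: 1/n_f = τ_a/S_se + τ_m/S_sy = 81.913/349 + 246.25/706 = 0.23471 + 0.34880 = 0.5835
n_f = 1/0.5835 = 1.714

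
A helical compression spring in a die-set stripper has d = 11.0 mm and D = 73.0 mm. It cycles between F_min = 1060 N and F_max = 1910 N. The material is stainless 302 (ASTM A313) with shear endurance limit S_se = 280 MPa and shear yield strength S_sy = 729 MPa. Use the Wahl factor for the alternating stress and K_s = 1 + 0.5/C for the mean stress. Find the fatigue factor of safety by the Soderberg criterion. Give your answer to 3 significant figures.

1.77

C = D/d = 73.0/11.0 = 6.6364; K_W = (4C−1)/(4C−4)+0.615/C = 1.2257; K_s = 1+0.5/C = 1.0753
F_a = (F_max−F_min)/2 = 425 N; F_m = (F_max+F_min)/2 = 1485 N
τ_a = K_W·8F_aD/(πd³) = 1.2257 × 59.357 = 72.756 MPa
τ_m = K_s·8F_mD/(πd³) = 1.0753 × 207.4 = 223.03 MPa
Soderberg: 1/n_f = τ_a/S_se + τ_m/S_sy = 72.756/280 + 223.03/729 = 0.25984 + 0.30594 = 0.56578
n_f = 1/0.56578 = 1.767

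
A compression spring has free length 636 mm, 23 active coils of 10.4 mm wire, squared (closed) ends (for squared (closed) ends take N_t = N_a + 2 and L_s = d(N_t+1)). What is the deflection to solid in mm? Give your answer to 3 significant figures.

N_t = 25; L_s = 10.4·26 = 270.4 mm
δ_solid = L₀ − L_s = 636 − 270.4 = 365.6 mm

366 mm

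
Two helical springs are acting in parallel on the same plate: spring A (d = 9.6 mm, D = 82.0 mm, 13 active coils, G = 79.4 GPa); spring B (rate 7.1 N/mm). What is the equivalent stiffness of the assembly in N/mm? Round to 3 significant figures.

18.9 N/mm

k_A = Gd⁴/(8D³N_a) = (79.4×10³)(9.6⁴)/(8·82.0³·13) = 11.761 N/mm
Parallel: k_eq = 11.761 + 7.1 = 18.861 N/mm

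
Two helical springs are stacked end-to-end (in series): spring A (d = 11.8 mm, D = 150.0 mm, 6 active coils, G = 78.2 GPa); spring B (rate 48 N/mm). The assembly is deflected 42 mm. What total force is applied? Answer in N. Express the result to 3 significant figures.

k_A = Gd⁴/(8D³N_a) = (78.2×10³)(11.8⁴)/(8·150.0³·6) = 9.3588 N/mm
Series: 1/k_eq = 1/9.3588 + 1/48 = 0.12768; k_eq = 7.8318 N/mm
F = k_eq·δ = 7.8318·42 = 328.94 N

329 N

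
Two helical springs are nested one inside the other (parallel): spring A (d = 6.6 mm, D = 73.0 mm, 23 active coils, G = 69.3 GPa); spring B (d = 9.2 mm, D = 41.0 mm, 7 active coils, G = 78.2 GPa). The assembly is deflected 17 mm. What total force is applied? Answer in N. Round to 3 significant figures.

2500 N

k_A = Gd⁴/(8D³N_a) = (69.3×10³)(6.6⁴)/(8·73.0³·23) = 1.8371 N/mm
k_B = Gd⁴/(8D³N_a) = (78.2×10³)(9.2⁴)/(8·41.0³·7) = 145.15 N/mm
Parallel: k_eq = 1.8371 + 145.15 = 146.99 N/mm
F = k_eq·δ = 146.99·17 = 2498.8 N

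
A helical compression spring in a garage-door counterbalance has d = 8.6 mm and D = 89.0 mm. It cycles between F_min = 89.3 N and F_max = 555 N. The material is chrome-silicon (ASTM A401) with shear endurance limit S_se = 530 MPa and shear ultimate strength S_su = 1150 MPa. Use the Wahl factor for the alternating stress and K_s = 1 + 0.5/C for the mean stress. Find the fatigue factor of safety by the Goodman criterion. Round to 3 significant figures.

C = D/d = 89.0/8.6 = 10.3488; K_W = (4C−1)/(4C−4)+0.615/C = 1.1397; K_s = 1+0.5/C = 1.0483
F_a = (F_max−F_min)/2 = 232.85 N; F_m = (F_max+F_min)/2 = 322.15 N
τ_a = K_W·8F_aD/(πd³) = 1.1397 × 82.968 = 94.555 MPa
τ_m = K_s·8F_mD/(πd³) = 1.0483 × 114.79 = 120.33 MPa
Goodman: 1/n_f = τ_a/S_se + τ_m/S_su = 94.555/530 + 120.33/1150 = 0.17840 + 0.10464 = 0.28304
n_f = 1/0.28304 = 3.533

3.53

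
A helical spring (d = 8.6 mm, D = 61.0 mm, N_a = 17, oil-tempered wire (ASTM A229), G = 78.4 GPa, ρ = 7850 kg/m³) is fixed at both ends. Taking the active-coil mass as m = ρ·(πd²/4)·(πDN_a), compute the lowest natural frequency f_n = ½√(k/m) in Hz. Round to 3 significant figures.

k = Gd⁴/(8D³N_a) = (78.4×10³)(8.6⁴)/(8·61.0³·17) = 13.893 N/mm = 13893 N/m
Wire length L = πDN_a = π·61.0·17 = 3257.8 mm
m = ρ·(πd²/4)·L = 7850 × 58.088×10⁻⁶ m² × 3.2578 m = 1.4855 kg
f_n = ½√(k/m) = 0.5·√(13893/1.4855) = 0.5·√(9351.8) = 48.352 Hz

48.4 Hz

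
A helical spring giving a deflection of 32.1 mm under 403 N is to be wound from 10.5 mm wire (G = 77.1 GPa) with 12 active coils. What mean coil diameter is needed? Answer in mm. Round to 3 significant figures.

92.0 mm

Required rate k = F/δ = 403/32.1 = 12.555 N/mm
D = (Gd⁴/(8N_a·k))^(1/3) = (77.1×10³·10.5⁴/(8·12·12.555))^(1/3)
  = (777571)^(1/3) = 91.9560 mm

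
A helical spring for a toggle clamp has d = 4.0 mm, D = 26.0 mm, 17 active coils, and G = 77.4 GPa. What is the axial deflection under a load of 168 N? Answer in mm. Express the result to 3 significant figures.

k = Gd⁴/(8D³N_a) = (77.4×10³)(4.0⁴)/(8·26.0³·17) = 8.2894 N/mm
δ = F/k = 168 / 8.2894 = 20.267 mm

20.3 mm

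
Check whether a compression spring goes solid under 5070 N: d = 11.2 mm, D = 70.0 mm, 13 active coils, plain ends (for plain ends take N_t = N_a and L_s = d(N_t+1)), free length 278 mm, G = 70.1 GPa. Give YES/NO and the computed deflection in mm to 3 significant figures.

k = Gd⁴/(8D³N_a) = (70.1×10³)(11.2⁴)/(8·70.0³·13) = 30.922 N/mm
N_t = 13; L_s = 11.2·14 = 156.8 mm; δ_solid = L₀ − L_s = 278 − 156.8 = 121.2 mm
δ = F/k = 5070/30.922 = 163.96 mm
δ ≥ δ_solid → spring goes solid

YES, δ = 164 mm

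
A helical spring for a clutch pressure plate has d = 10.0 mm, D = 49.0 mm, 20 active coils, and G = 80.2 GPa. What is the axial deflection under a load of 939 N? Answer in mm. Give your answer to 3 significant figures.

22.0 mm

k = Gd⁴/(8D³N_a) = (80.2×10³)(10.0⁴)/(8·49.0³·20) = 42.606 N/mm
δ = F/k = 939 / 42.606 = 22.039 mm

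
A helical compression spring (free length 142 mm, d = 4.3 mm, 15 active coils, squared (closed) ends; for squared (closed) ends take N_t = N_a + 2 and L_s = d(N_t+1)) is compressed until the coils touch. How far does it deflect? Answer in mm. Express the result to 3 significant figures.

64.6 mm

N_t = 17; L_s = 4.3·18 = 77.4 mm
δ_solid = L₀ − L_s = 142 − 77.4 = 64.6 mm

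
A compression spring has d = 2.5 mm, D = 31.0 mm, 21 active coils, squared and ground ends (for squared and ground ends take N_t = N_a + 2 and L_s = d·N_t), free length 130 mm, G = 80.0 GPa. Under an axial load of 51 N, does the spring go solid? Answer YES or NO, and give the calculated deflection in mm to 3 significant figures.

k = Gd⁴/(8D³N_a) = (80.0×10³)(2.5⁴)/(8·31.0³·21) = 0.62439 N/mm
N_t = 23; L_s = 2.5·23 = 57.5 mm; δ_solid = L₀ − L_s = 130 − 57.5 = 72.5 mm
δ = F/k = 51/0.62439 = 81.68 mm
δ ≥ δ_solid → spring goes solid

YES, δ = 81.7 mm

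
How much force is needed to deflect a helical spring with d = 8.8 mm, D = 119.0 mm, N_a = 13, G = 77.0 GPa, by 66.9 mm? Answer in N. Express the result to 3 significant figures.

176 N

k = Gd⁴/(8D³N_a) = (77.0×10³)(8.8⁴)/(8·119.0³·13) = 2.6348 N/mm
F = k·δ = 2.6348 × 66.9 = 176.27 N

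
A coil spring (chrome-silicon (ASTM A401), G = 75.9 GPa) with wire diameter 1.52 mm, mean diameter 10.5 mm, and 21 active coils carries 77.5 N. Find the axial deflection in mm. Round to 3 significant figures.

37.2 mm

k = Gd⁴/(8D³N_a) = (75.9×10³)(1.52⁴)/(8·10.5³·21) = 2.0832 N/mm
δ = F/k = 77.5 / 2.0832 = 37.202 mm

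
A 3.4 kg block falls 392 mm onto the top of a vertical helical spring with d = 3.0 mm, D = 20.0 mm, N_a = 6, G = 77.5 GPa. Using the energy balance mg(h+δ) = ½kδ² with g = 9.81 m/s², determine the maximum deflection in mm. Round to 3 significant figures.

42.1 mm

k = Gd⁴/(8D³N_a) = (77.5×10³)(3.0⁴)/(8·20.0³·6) = 16.348 N/mm
W = mg = 3.4 × 9.81 = 33.354 N
½kδ² − Wδ − Wh = 0 → δ = (W + √(W² + 2kWh))/k
δ = (33.354 + √(1112.5 + 427484))/16.348 = (33.354 + 654.67)/16.348 = 42.087 mm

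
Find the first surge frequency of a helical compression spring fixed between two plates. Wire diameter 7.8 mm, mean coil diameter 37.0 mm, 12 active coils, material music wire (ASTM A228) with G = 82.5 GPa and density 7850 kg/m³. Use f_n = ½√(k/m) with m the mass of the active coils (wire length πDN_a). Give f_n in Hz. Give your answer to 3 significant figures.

173 Hz

k = Gd⁴/(8D³N_a) = (82.5×10³)(7.8⁴)/(8·37.0³·12) = 62.799 N/mm = 62799 N/m
Wire length L = πDN_a = π·37.0·12 = 1394.9 mm
m = ρ·(πd²/4)·L = 7850 × 47.784×10⁻⁶ m² × 1.3949 m = 0.52322 kg
f_n = ½√(k/m) = 0.5·√(62799/0.52322) = 0.5·√(1.2003e+05) = 173.22 Hz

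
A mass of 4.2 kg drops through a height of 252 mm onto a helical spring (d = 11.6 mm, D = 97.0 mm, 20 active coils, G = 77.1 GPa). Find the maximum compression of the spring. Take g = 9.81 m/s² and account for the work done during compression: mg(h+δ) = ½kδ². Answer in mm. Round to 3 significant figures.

k = Gd⁴/(8D³N_a) = (77.1×10³)(11.6⁴)/(8·97.0³·20) = 9.5599 N/mm
W = mg = 4.2 × 9.81 = 41.202 N
½kδ² − Wδ − Wh = 0 → δ = (W + √(W² + 2kWh))/k
δ = (41.202 + √(1697.6 + 198518))/9.5599 = (41.202 + 447.45)/9.5599 = 51.116 mm

51.1 mm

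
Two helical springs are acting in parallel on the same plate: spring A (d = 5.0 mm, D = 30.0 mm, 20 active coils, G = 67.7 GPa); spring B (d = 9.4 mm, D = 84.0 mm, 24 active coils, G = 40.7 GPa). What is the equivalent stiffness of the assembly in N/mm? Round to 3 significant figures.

12.6 N/mm

k_A = Gd⁴/(8D³N_a) = (67.7×10³)(5.0⁴)/(8·30.0³·20) = 9.7946 N/mm
k_B = Gd⁴/(8D³N_a) = (40.7×10³)(9.4⁴)/(8·84.0³·24) = 2.7923 N/mm
Parallel: k_eq = 9.7946 + 2.7923 = 12.587 N/mm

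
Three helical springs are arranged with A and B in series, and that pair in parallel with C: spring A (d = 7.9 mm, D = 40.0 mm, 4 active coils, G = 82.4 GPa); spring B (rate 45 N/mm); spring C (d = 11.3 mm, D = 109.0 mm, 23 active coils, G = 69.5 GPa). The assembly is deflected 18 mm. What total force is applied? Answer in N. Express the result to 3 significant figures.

k_A = Gd⁴/(8D³N_a) = (82.4×10³)(7.9⁴)/(8·40.0³·4) = 156.71 N/mm
k_C = Gd⁴/(8D³N_a) = (69.5×10³)(11.3⁴)/(8·109.0³·23) = 4.7556 N/mm
Springs A,B series: k_AB = 1/(1/156.71+1/45) = 34.961 N/mm; parallel with C: k_eq = 34.961+4.7556 = 39.717 N/mm
F = k_eq·δ = 39.717·18 = 714.9 N

715 N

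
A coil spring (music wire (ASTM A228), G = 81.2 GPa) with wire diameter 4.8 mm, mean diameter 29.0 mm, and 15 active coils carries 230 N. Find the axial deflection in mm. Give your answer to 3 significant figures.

k = Gd⁴/(8D³N_a) = (81.2×10³)(4.8⁴)/(8·29.0³·15) = 14.728 N/mm
δ = F/k = 230 / 14.728 = 15.616 mm

15.6 mm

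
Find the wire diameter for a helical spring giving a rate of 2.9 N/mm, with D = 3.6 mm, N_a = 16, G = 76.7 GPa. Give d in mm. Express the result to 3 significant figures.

0.689 mm

d = (8D³N_a·k / G)^(1/4) = (8·3.6³·16·2.9 / (76.7×10³))^0.25
  = (0.2258)^0.25 = 0.6893 mm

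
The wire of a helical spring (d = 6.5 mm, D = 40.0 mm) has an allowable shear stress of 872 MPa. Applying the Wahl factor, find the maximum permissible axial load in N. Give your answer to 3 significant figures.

1890 N

C = D/d = 40.0/6.5 = 6.1538
K_W = (4C−1)/(4C−4) + 0.615/C = 23.615/20.615 + 0.0999 = 1.2455
τ_max = K·8FD/(πd³) → F_max = τ_allow·πd³/(8DK)
F_max = 872·π·6.5³/(8·40.0·1.2455) = 7.5233e+05/398.55 = 1887.7 N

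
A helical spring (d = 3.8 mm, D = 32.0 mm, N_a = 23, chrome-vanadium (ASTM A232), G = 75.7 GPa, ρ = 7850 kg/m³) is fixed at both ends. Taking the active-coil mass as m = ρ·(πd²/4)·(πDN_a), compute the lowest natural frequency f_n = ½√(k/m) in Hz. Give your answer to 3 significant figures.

k = Gd⁴/(8D³N_a) = (75.7×10³)(3.8⁴)/(8·32.0³·23) = 2.618 N/mm = 2618 N/m
Wire length L = πDN_a = π·32.0·23 = 2312.2 mm
m = ρ·(πd²/4)·L = 7850 × 11.341×10⁻⁶ m² × 2.3122 m = 0.20585 kg
f_n = ½√(k/m) = 0.5·√(2618/0.20585) = 0.5·√(12718) = 56.386 Hz

56.4 Hz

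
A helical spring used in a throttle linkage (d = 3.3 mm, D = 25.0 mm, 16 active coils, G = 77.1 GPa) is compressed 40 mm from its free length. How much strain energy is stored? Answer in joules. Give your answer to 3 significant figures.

3.66 J

k = Gd⁴/(8D³N_a) = (77.1×10³)(3.3⁴)/(8·25.0³·16) = 4.5717 N/mm
U = ½kδ² = 0.5 × 4.5717 × 40² = 3657.4 N·mm = 3.6574 J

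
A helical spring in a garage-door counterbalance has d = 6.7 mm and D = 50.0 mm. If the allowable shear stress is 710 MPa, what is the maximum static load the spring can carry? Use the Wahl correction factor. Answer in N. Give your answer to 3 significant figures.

1400 N

C = D/d = 50.0/6.7 = 7.4627
K_W = (4C−1)/(4C−4) + 0.615/C = 28.851/25.851 + 0.0824 = 1.1985
τ_max = K·8FD/(πd³) → F_max = τ_allow·πd³/(8DK)
F_max = 710·π·6.7³/(8·50.0·1.1985) = 6.7086e+05/479.38 = 1399.4 N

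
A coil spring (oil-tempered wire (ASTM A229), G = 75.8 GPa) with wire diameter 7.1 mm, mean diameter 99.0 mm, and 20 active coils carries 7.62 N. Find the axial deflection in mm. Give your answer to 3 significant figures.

k = Gd⁴/(8D³N_a) = (75.8×10³)(7.1⁴)/(8·99.0³·20) = 1.2407 N/mm
δ = F/k = 7.62 / 1.2407 = 6.1415 mm

6.14 mm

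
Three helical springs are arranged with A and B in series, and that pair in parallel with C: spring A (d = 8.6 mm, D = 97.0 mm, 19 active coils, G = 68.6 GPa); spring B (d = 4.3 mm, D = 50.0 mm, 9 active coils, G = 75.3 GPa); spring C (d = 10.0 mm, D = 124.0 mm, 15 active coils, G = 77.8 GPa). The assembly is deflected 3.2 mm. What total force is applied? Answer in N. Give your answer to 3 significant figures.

15.3 N

k_A = Gd⁴/(8D³N_a) = (68.6×10³)(8.6⁴)/(8·97.0³·19) = 2.7049 N/mm
k_B = Gd⁴/(8D³N_a) = (75.3×10³)(4.3⁴)/(8·50.0³·9) = 2.8604 N/mm
k_C = Gd⁴/(8D³N_a) = (77.8×10³)(10.0⁴)/(8·124.0³·15) = 3.4004 N/mm
Springs A,B series: k_AB = 1/(1/2.7049+1/2.8604) = 1.3903 N/mm; parallel with C: k_eq = 1.3903+3.4004 = 4.7907 N/mm
F = k_eq·δ = 4.7907·3.2 = 15.33 N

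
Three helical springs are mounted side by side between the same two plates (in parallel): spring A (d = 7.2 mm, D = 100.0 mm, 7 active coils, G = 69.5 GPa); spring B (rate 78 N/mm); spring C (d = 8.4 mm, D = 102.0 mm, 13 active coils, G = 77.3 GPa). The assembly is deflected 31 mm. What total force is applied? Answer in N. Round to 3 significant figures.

2630 N

k_A = Gd⁴/(8D³N_a) = (69.5×10³)(7.2⁴)/(8·100.0³·7) = 3.3352 N/mm
k_C = Gd⁴/(8D³N_a) = (77.3×10³)(8.4⁴)/(8·102.0³·13) = 3.4871 N/mm
Parallel: k_eq = 3.3352 + 78 + 3.4871 = 84.822 N/mm
F = k_eq·δ = 84.822·31 = 2629.5 N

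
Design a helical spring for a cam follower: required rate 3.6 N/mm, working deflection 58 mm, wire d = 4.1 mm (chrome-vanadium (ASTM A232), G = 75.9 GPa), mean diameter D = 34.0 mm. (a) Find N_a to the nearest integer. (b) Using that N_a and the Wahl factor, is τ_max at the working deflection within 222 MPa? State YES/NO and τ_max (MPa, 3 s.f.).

(a) 19 coils; (b) NO, τ_max = 308 MPa

N_a = Gd⁴/(8D³k) = (75.9×10³)(4.1⁴)/(8·34.0³·3.6) = 18.95 → N_a = 19
Actual rate k = Gd⁴/(8D³·19) = 3.59 N/mm
Working load F = kδ = 3.59·58 = 208.22 N
C = 34.0/4.1 = 8.2927; K_W = (4C−1)/(4C−4)+0.615/C = 1.1770
τ_max = K_W·8FD/(πd³) = 1.1770·261.57 = 307.87 MPa
τ_max > 222 MPa → exceeds allowable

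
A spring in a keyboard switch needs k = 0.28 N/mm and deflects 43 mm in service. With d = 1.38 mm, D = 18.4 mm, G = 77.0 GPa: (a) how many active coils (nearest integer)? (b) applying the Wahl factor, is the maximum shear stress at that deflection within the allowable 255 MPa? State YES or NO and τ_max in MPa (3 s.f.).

(a) 20 coils; (b) YES, τ_max = 238 MPa

N_a = Gd⁴/(8D³k) = (77.0×10³)(1.38⁴)/(8·18.4³·0.28) = 20.01 → N_a = 20
Actual rate k = Gd⁴/(8D³·20) = 0.28018 N/mm
Working load F = kδ = 0.28018·43 = 12.048 N
C = 18.4/1.38 = 13.3333; K_W = (4C−1)/(4C−4)+0.615/C = 1.1069
τ_max = K_W·8FD/(πd³) = 1.1069·214.79 = 237.76 MPa
τ_max ≤ 255 MPa → acceptable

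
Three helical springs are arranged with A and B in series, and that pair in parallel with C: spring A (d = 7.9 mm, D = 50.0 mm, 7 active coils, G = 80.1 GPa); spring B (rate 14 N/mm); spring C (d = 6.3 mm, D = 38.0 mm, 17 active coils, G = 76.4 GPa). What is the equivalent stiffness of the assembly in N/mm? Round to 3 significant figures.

26.8 N/mm

k_A = Gd⁴/(8D³N_a) = (80.1×10³)(7.9⁴)/(8·50.0³·7) = 44.57 N/mm
k_C = Gd⁴/(8D³N_a) = (76.4×10³)(6.3⁴)/(8·38.0³·17) = 16.127 N/mm
Springs A,B series: k_AB = 1/(1/44.57+1/14) = 10.654 N/mm; parallel with C: k_eq = 10.654+16.127 = 26.781 N/mm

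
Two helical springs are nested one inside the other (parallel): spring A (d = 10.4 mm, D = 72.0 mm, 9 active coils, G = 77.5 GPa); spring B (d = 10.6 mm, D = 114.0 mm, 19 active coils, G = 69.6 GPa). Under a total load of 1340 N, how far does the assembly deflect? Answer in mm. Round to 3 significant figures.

35.6 mm

k_A = Gd⁴/(8D³N_a) = (77.5×10³)(10.4⁴)/(8·72.0³·9) = 33.737 N/mm
k_B = Gd⁴/(8D³N_a) = (69.6×10³)(10.6⁴)/(8·114.0³·19) = 3.9019 N/mm
Parallel: k_eq = 33.737 + 3.9019 = 37.639 N/mm
δ = F/k_eq = 1340/37.639 = 35.602 mm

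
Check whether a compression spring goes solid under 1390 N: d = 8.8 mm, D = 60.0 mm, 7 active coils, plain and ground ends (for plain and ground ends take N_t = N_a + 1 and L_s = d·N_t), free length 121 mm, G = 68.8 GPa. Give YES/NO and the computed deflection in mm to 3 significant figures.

NO, δ = 40.8 mm

k = Gd⁴/(8D³N_a) = (68.8×10³)(8.8⁴)/(8·60.0³·7) = 34.11 N/mm
N_t = 8; L_s = 8.8·8 = 70.4 mm; δ_solid = L₀ − L_s = 121 − 70.4 = 50.6 mm
δ = F/k = 1390/34.11 = 40.751 mm
δ < δ_solid → spring does not go solid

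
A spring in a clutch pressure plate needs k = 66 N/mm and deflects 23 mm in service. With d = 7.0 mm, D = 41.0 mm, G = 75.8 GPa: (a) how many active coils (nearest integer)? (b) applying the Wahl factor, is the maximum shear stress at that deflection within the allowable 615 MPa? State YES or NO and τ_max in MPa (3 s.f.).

(a) 5 coils; (b) YES, τ_max = 582 MPa

N_a = Gd⁴/(8D³k) = (75.8×10³)(7.0⁴)/(8·41.0³·66) = 5.001 → N_a = 5
Actual rate k = Gd⁴/(8D³·5) = 66.016 N/mm
Working load F = kδ = 66.016·23 = 1518.4 N
C = 41.0/7.0 = 5.8571; K_W = (4C−1)/(4C−4)+0.615/C = 1.2594
τ_max = K_W·8FD/(πd³) = 1.2594·462.18 = 582.07 MPa
τ_max ≤ 615 MPa → acceptable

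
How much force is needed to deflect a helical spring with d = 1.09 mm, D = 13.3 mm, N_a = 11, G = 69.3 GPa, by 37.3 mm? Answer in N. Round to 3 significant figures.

k = Gd⁴/(8D³N_a) = (69.3×10³)(1.09⁴)/(8·13.3³·11) = 0.4725 N/mm
F = k·δ = 0.4725 × 37.3 = 17.624 N

17.6 N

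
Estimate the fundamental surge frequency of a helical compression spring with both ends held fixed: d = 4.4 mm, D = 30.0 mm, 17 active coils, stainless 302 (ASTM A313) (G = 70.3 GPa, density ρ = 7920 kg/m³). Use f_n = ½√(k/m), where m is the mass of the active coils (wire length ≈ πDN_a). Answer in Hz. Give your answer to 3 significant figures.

96.4 Hz

k = Gd⁴/(8D³N_a) = (70.3×10³)(4.4⁴)/(8·30.0³·17) = 7.1757 N/mm = 7175.7 N/m
Wire length L = πDN_a = π·30.0·17 = 1602.2 mm
m = ρ·(πd²/4)·L = 7920 × 15.205×10⁻⁶ m² × 1.6022 m = 0.19295 kg
f_n = ½√(k/m) = 0.5·√(7175.7/0.19295) = 0.5·√(37190) = 96.423 Hz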